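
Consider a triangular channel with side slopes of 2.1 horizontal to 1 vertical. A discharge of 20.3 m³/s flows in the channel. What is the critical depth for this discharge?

y_c = 1.8 m

At critical depth, Q² T / (g A³) = 1, i.e. A³/T = Q²/g = 20.3²/9.81 = 42.01.
Trying y = 2.03 m: A³/T = 76.01 — too large.
Trying y = 1.51 m: A³/T = 17.31 — too small.
Trying y = 1.8 m: A³/T = 41.66 — ≈ 42.01.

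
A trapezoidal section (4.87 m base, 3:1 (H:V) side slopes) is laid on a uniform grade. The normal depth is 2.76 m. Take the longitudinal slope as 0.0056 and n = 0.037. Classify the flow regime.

With bottom width b = 4.87 m and side slope z = 3: A = (b + zy)y = (4.87 + 3×2.76)×2.76 = 36.29 m²; P = b + 2y√(1+z²) = 4.87 + 2×2.76×3.162 = 22.33 m.
Hydraulic radius R = A/P = 36.29/22.33 = 1.626 m.
V = (1/n) R^(2/3) √S = (1/0.037) × 1.626^(2/3) × √0.0056 = 2.796 m/s. Hydraulic depth D_h = A/T = 36.29/21.43 = 1.694 m.
Froude number Fr = V/√(g·D_h) = 2.796/√(9.81×1.694) = 0.686, which is less than 1, so the flow is subcritical.

subcritical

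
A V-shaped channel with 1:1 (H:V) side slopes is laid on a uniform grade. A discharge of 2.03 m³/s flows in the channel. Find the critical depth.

At critical depth, Q² T / (g A³) = 1, i.e. A³/T = Q²/g = 2.03²/9.81 = 0.4201.
Try y = 1.2 m: A³/T = 1.244 — high.
Try y = 0.758 m: A³/T = 0.1251 — low.
Try y = 0.966 m: A³/T = 0.4206 — ≈ 0.4201.

y_c = 0.966 m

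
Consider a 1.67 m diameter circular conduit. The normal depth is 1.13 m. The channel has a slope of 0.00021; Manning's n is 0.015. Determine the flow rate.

Q = 0.946 m³/s

For a circular section of diameter D = 1.67 m at depth y = 1.13 m, the central angle is θ = 2 arccos(1 − 2y/D) = 3.864 rad. Then A = (D²/8)(θ − sin θ) = 1.577 m² and P = Dθ/2 = 3.226 m.
Hydraulic radius R = A/P = 1.577/3.226 = 0.4889 m.
Manning's equation: Q = (1/n) A R^(2/3) S^(1/2) = (1/0.015) × 1.577 × 0.4889^(2/3) × 0.00021^(1/2) = 0.946 m³/s.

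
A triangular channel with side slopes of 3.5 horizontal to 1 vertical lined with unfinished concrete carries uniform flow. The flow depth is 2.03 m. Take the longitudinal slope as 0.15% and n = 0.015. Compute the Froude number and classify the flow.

For a triangular section with side slope z = 3.5: A = zy² = 3.5×2.03² = 14.42 m²; P = 2y√(1+z²) = 2×2.03×3.64 = 14.78 m.
Hydraulic radius R = A/P = 14.42/14.78 = 0.9759 m.
V = (1/n) R^(2/3) √S = (1/0.015) × 0.9759^(2/3) × √0.0015 = 2.54 m/s. Hydraulic depth D_h = A/T = 14.42/14.21 = 1.015 m.
Froude number Fr = V/√(g·D_h) = 2.54/√(9.81×1.015) = 0.805, which is less than 1, so the flow is subcritical.

subcritical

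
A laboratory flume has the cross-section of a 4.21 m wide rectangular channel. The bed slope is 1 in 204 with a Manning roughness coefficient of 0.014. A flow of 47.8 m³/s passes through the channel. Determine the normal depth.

y_n = 2.17 m

Manning's equation rearranged: A R^(2/3) = nQ / (1·√S) = 0.014 × 47.8 / (√0.004902) = 9.558.
Trying y = 2.6 m: A R^(2/3) = 12.11 — too large.
Trying y = 1.61 m: A R^(2/3) = 6.376 — too small.
Trying y = 2.17 m: A R^(2/3) = 9.548 — ≈ 9.558.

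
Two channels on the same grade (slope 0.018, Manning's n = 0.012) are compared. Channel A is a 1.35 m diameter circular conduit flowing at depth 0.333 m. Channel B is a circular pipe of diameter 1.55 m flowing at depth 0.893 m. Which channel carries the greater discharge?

channel B

Channel A: For a circular section of diameter D = 1.35 m at depth y = 0.333 m, the central angle is θ = 2 arccos(1 − 2y/D) = 2.079 rad. Then A = (D²/8)(θ − sin θ) = 0.2746 m² and P = Dθ/2 = 1.403 m. Hydraulic radius R = A/P = 0.2746/1.403 = 0.1957 m. Q_A = (1/0.012)·0.2746·0.1957^(2/3)·√0.018 = 1.035 m³/s.
Channel B: For a circular section of diameter D = 1.55 m at depth y = 0.893 m, the central angle is θ = 2 arccos(1 − 2y/D) = 3.447 rad. Then A = (D²/8)(θ − sin θ) = 1.126 m² and P = Dθ/2 = 2.672 m. Hydraulic radius R = A/P = 1.126/2.672 = 0.4213 m. Q_B = (1/0.012)·1.126·0.4213^(2/3)·√0.018 = 7.073 m³/s.
Q_A = 1.035 m³/s vs Q_B = 7.073 m³/s, so channel B carries more.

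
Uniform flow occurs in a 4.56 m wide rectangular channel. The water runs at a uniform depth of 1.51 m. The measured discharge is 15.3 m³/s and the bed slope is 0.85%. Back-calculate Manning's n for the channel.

Flow area A = b·y = 4.56 × 1.51 = 6.886 m². Wetted perimeter P = b + 2y = 4.56 + 2×1.51 = 7.58 m.
Hydraulic radius R = A/P = 6.886/7.58 = 0.9084 m.
Rearranging Manning's equation: n = (1/Q) A R^(2/3) S^(1/2) = (1/15.3) × 6.886 × 0.9084^(2/3) × √0.0085 = 0.0389.

n = 0.0389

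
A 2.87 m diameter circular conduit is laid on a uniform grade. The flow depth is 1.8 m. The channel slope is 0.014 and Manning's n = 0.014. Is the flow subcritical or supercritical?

For a circular section of diameter D = 2.87 m at depth y = 1.8 m, the central angle is θ = 2 arccos(1 − 2y/D) = 3.656 rad. Then A = (D²/8)(θ − sin θ) = 4.271 m² and P = Dθ/2 = 5.246 m.
Hydraulic radius R = A/P = 4.271/5.246 = 0.8141 m.
V = (1/n) R^(2/3) √S = (1/0.014) × 0.8141^(2/3) × √0.014 = 7.368 m/s. Hydraulic depth D_h = A/T = 4.271/2.776 = 1.539 m.
Froude number Fr = V/√(g·D_h) = 7.368/√(9.81×1.539) = 1.9, which is greater than 1, so the flow is supercritical.

supercritical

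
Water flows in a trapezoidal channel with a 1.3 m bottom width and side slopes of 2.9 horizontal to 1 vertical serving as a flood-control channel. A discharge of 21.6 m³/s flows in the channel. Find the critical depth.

y_c = 1.42 m

At critical depth, Q² T / (g A³) = 1, i.e. A³/T = Q²/g = 21.6²/9.81 = 47.56.
Trying y = 1.62 m: A³/T = 85.77 — over.
Trying y = 1.24 m: A³/T = 26.35 — short.
Trying y = 1.42 m: A³/T = 47.75 — matches.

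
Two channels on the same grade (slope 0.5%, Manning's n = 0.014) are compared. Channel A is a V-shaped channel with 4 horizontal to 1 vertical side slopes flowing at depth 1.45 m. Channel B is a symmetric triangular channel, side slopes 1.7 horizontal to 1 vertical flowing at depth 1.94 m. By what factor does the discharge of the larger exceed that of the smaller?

1.17

Channel A: For a triangular section with side slope z = 4: A = zy² = 4×1.45² = 8.41 m²; P = 2y√(1+z²) = 2×1.45×4.123 = 11.96 m. Hydraulic radius R = A/P = 8.41/11.96 = 0.7034 m. Q_A = (1/0.014)·8.41·0.7034^(2/3)·√0.005 = 33.59 m³/s.
Channel B: For a triangular section with side slope z = 1.7: A = zy² = 1.7×1.94² = 6.398 m²; P = 2y√(1+z²) = 2×1.94×1.972 = 7.653 m. Hydraulic radius R = A/P = 6.398/7.653 = 0.8361 m. Q_B = (1/0.014)·6.398·0.8361^(2/3)·√0.005 = 28.68 m³/s.
The larger discharge is 33.59 m³/s and the smaller is 28.68 m³/s; the ratio is 1.17.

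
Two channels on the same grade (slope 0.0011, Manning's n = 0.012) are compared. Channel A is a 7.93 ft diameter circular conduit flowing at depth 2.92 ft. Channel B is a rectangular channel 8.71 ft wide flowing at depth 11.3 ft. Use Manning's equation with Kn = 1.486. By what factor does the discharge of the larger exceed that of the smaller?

Channel A: For a circular section of diameter D = 7.93 ft at depth y = 2.92 ft, the central angle is θ = 2 arccos(1 − 2y/D) = 2.608 rad. Then A = (D²/8)(θ − sin θ) = 16.5 ft² and P = Dθ/2 = 10.34 ft. Hydraulic radius R = A/P = 16.5/10.34 = 1.596 ft. Q_A = (1.486/0.012)·16.5·1.596^(2/3)·√0.0011 = 92.58 ft³/s.
Channel B: Flow area A = b·y = 8.71 × 11.3 = 98.42 ft². Wetted perimeter P = b + 2y = 8.71 + 2×11.3 = 31.31 ft. Hydraulic radius R = A/P = 98.42/31.31 = 3.144 ft. Q_B = (1.486/0.012)·98.42·3.144^(2/3)·√0.0011 = 867.4 ft³/s.
The larger discharge is 867.4 ft³/s and the smaller is 92.58 ft³/s; the ratio is 9.37.

9.37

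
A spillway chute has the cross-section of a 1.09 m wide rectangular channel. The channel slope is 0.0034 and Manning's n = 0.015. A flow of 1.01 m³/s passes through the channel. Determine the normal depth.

y_n = 0.562 m

Manning's equation rearranged: A R^(2/3) = nQ / (1·√S) = 0.015 × 1.01 / (√0.0034) = 0.2598.
Trying y = 0.422 m: A R^(2/3) = 0.1766 — too small.
Trying y = 0.66 m: A R^(2/3) = 0.3213 — too large.
Trying y = 0.562 m: A R^(2/3) = 0.2601 — ≈ 0.2598.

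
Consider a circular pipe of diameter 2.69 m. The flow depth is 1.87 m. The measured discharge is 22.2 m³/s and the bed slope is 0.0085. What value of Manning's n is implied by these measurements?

For a circular section of diameter D = 2.69 m at depth y = 1.87 m, the central angle is θ = 2 arccos(1 − 2y/D) = 3.944 rad. Then A = (D²/8)(θ − sin θ) = 4.217 m² and P = Dθ/2 = 5.304 m.
Hydraulic radius R = A/P = 4.217/5.304 = 0.7951 m.
Rearranging Manning's equation: n = (1/Q) A R^(2/3) S^(1/2) = (1/22.2) × 4.217 × 0.7951^(2/3) × √0.0085 = 0.015.

n = 0.015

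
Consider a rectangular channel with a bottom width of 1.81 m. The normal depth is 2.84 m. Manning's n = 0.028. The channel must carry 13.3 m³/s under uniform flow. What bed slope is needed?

S = 0.00867

Flow area A = b·y = 1.81 × 2.84 = 5.14 m². Wetted perimeter P = b + 2y = 1.81 + 2×2.84 = 7.49 m.
Hydraulic radius R = A/P = 5.14/7.49 = 0.6863 m.
From Manning's equation, S = [nQ / (1 A R^(2/3))]² = [0.028 × 13.3 / (1 × 5.14 × 0.6863^(2/3))]² = 0.00867.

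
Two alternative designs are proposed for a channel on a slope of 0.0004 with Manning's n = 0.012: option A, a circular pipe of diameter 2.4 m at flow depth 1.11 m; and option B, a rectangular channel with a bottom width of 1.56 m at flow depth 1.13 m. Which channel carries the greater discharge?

Channel A: For a circular section of diameter D = 2.4 m at depth y = 1.11 m, the central angle is θ = 2 arccos(1 − 2y/D) = 2.991 rad. Then A = (D²/8)(θ − sin θ) = 2.046 m² and P = Dθ/2 = 3.59 m. Hydraulic radius R = A/P = 2.046/3.59 = 0.57 m. Q_A = (1/0.012)·2.046·0.57^(2/3)·√0.0004 = 2.344 m³/s.
Channel B: Flow area A = b·y = 1.56 × 1.13 = 1.763 m². Wetted perimeter P = b + 2y = 1.56 + 2×1.13 = 3.82 m. Hydraulic radius R = A/P = 1.763/3.82 = 0.4615 m. Q_B = (1/0.012)·1.763·0.4615^(2/3)·√0.0004 = 1.754 m³/s.
Q_A = 2.344 m³/s vs Q_B = 1.754 m³/s, so channel A carries more.

channel A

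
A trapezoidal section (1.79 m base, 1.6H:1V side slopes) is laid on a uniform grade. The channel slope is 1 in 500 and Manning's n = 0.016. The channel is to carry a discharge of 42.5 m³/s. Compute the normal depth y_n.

y_n = 2.37 m

Manning's equation rearranged: A R^(2/3) = nQ / (1·√S) = 0.016 × 42.5 / (√0.002) = 15.21.
Trying y = 2.67 m: A R^(2/3) = 19.91 — too large.
Trying y = 1.7 m: A R^(2/3) = 7.328 — too small.
Trying y = 2.37 m: A R^(2/3) = 15.21 — ≈ 15.21.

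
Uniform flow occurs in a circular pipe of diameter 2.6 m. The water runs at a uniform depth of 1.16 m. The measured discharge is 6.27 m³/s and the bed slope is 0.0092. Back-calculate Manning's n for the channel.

n = 0.025

For a circular section of diameter D = 2.6 m at depth y = 1.16 m, the central angle is θ = 2 arccos(1 − 2y/D) = 2.926 rad. Then A = (D²/8)(θ − sin θ) = 2.291 m² and P = Dθ/2 = 3.804 m.
Hydraulic radius R = A/P = 2.291/3.804 = 0.6024 m.
Rearranging Manning's equation: n = (1/Q) A R^(2/3) S^(1/2) = (1/6.27) × 2.291 × 0.6024^(2/3) × √0.0092 = 0.025.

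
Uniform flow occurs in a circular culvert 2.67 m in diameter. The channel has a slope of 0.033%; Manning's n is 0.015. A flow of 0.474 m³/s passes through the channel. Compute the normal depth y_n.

y_n = 0.546 m

Manning's equation rearranged: A R^(2/3) = nQ / (1·√S) = 0.015 × 0.474 / (√0.00033) = 0.3914.
At y = 0.484 m: A R^(2/3) = 0.3066 — short.
At y = 0.624 m: A R^(2/3) = 0.5123 — over.
At y = 0.546 m: A R^(2/3) = 0.3917 — close enough.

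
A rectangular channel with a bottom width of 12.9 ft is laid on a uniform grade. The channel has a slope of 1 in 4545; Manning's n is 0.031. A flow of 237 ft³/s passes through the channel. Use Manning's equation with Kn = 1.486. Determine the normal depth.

Manning's equation rearranged: A R^(2/3) = nQ / (1.486·√S) = 0.031 × 237 / (1.486 × √0.00022) = 333.3.
At y = 7.21 ft: A R^(2/3) = 210.5 — too small.
At y = 13.2 ft: A R^(2/3) = 452.6 — too large.
At y = 10.3 ft: A R^(2/3) = 332.9 — matches.

y_n = 10.3 ft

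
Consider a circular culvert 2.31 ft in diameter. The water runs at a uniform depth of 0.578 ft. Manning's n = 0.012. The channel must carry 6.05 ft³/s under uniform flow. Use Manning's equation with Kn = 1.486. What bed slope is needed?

For a circular section of diameter D = 2.31 ft at depth y = 0.578 ft, the central angle is θ = 2 arccos(1 − 2y/D) = 2.095 rad. Then A = (D²/8)(θ − sin θ) = 0.8203 ft² and P = Dθ/2 = 2.42 ft.
Hydraulic radius R = A/P = 0.8203/2.42 = 0.339 ft.
From Manning's equation, S = [nQ / (1.486 A R^(2/3))]² = [0.012 × 6.05 / (1.486 × 0.8203 × 0.339^(2/3))]² = 0.015.

S = 0.015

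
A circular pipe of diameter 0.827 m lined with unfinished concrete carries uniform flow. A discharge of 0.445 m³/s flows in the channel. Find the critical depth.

At critical depth, Q² T / (g A³) = 1, i.e. A³/T = Q²/g = 0.445²/9.81 = 0.02019.
Try y = 0.444 m: A³/T = 0.03074 — too large.
Try y = 0.298 m: A³/T = 0.00667 — too small.
Try y = 0.398 m: A³/T = 0.02024 — matches.

y_c = 0.398 m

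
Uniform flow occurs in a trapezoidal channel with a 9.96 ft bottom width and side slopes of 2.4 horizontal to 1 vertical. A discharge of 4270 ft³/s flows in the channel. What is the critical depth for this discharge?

At critical depth, Q² T / (g A³) = 1, i.e. A³/T = Q²/g = 4270²/32.2 = 566200.
Try y = 10.8 ft: A³/T = 941500 — too large.
Try y = 7.68 ft: A³/T = 221400 — too small.
Try y = 9.6 ft: A³/T = 567400 — ≈ 566200.

y_c = 9.6 ft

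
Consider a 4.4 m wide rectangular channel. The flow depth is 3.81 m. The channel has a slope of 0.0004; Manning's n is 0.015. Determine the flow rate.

Q = 27.9 m³/s

Flow area A = b·y = 4.4 × 3.81 = 16.76 m². Wetted perimeter P = b + 2y = 4.4 + 2×3.81 = 12.02 m.
Hydraulic radius R = A/P = 16.76/12.02 = 1.395 m.
Manning's equation: Q = (1/n) A R^(2/3) S^(1/2) = (1/0.015) × 16.76 × 1.395^(2/3) × 0.0004^(1/2) = 27.9 m³/s.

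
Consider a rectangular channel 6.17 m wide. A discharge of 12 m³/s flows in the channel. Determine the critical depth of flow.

For a rectangular channel, critical depth y_c = (q²/g)^(1/3) where q = Q/b = 12/6.17 = 1.945 m²/s.
So y_c = (1.945²/9.81)^(1/3) = 0.728 m.

y_c = 0.728 m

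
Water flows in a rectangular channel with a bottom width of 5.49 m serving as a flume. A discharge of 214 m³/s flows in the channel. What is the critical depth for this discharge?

y_c = 5.37 m

For a rectangular channel, critical depth y_c = (q²/g)^(1/3) where q = Q/b = 214/5.49 = 38.98 m²/s.
So y_c = (38.98²/9.81)^(1/3) = 5.37 m.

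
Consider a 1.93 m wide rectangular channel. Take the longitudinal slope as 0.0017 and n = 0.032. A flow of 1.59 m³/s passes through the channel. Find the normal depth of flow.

Manning's equation rearranged: A R^(2/3) = nQ / (1·√S) = 0.032 × 1.59 / (√0.0017) = 1.234.
At y = 0.884 m: A R^(2/3) = 1.019 — short.
At y = 1.24 m: A R^(2/3) = 1.592 — over.
At y = 1.02 m: A R^(2/3) = 1.233 — ≈ 1.234.

y_n = 1.02 m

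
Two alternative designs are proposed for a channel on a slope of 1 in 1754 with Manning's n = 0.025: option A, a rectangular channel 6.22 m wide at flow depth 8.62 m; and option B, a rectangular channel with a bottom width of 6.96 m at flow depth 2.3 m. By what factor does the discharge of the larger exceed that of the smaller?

4.68

Channel A: Flow area A = b·y = 6.22 × 8.62 = 53.62 m². Wetted perimeter P = b + 2y = 6.22 + 2×8.62 = 23.46 m. Hydraulic radius R = A/P = 53.62/23.46 = 2.285 m. Q_A = (1/0.025)·53.62·2.285^(2/3)·√0.0005701 = 88.85 m³/s.
Channel B: Flow area A = b·y = 6.96 × 2.3 = 16.01 m². Wetted perimeter P = b + 2y = 6.96 + 2×2.3 = 11.56 m. Hydraulic radius R = A/P = 16.01/11.56 = 1.385 m. Q_B = (1/0.025)·16.01·1.385^(2/3)·√0.0005701 = 18.99 m³/s.
The larger discharge is 88.85 m³/s and the smaller is 18.99 m³/s; the ratio is 4.68.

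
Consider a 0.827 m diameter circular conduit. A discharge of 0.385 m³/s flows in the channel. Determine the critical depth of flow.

At critical depth, Q² T / (g A³) = 1, i.e. A³/T = Q²/g = 0.385²/9.81 = 0.01511.
Try y = 0.284 m: A³/T = 0.00554 — too small.
Try y = 0.399 m: A³/T = 0.02044 — too large.
Try y = 0.369 m: A³/T = 0.01516 — ≈ 0.01511.

y_c = 0.369 m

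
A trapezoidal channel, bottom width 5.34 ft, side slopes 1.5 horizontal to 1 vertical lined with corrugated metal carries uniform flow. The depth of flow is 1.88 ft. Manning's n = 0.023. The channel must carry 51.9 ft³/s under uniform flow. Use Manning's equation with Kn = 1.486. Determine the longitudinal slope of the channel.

With bottom width b = 5.34 ft and side slope z = 1.5: A = (b + zy)y = (5.34 + 1.5×1.88)×1.88 = 15.34 ft²; P = b + 2y√(1+z²) = 5.34 + 2×1.88×1.803 = 12.12 ft.
Hydraulic radius R = A/P = 15.34/12.12 = 1.266 ft.
From Manning's equation, S = [nQ / (1.486 A R^(2/3))]² = [0.023 × 51.9 / (1.486 × 15.34 × 1.266^(2/3))]² = 0.002.

S = 0.002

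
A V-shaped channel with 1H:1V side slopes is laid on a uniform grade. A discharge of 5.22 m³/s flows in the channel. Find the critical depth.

y_c = 1.41 m

At critical depth, Q² T / (g A³) = 1, i.e. A³/T = Q²/g = 5.22²/9.81 = 2.778.
At y = 1.72 m: A³/T = 7.527 — too large.
At y = 1.27 m: A³/T = 1.652 — too small.
At y = 1.41 m: A³/T = 2.787 — ≈ 2.778.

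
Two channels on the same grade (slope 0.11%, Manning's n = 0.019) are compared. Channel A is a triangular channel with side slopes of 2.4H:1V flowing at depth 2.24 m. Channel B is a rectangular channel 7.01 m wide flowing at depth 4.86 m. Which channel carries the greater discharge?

Channel A: For a triangular section with side slope z = 2.4: A = zy² = 2.4×2.24² = 12.04 m²; P = 2y√(1+z²) = 2×2.24×2.6 = 11.65 m. Hydraulic radius R = A/P = 12.04/11.65 = 1.034 m. Q_A = (1/0.019)·12.04·1.034^(2/3)·√0.0011 = 21.49 m³/s.
Channel B: Flow area A = b·y = 7.01 × 4.86 = 34.07 m². Wetted perimeter P = b + 2y = 7.01 + 2×4.86 = 16.73 m. Hydraulic radius R = A/P = 34.07/16.73 = 2.036 m. Q_B = (1/0.019)·34.07·2.036^(2/3)·√0.0011 = 95.54 m³/s.
Q_A = 21.49 m³/s vs Q_B = 95.54 m³/s, so channel B carries more.

channel B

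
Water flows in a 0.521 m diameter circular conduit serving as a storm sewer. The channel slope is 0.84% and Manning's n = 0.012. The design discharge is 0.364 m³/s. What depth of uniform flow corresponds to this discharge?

y_n = 0.376 m

Manning's equation rearranged: A R^(2/3) = nQ / (1·√S) = 0.012 × 0.364 / (√0.0084) = 0.04766.
At y = 0.428 m: A R^(2/3) = 0.05489 — too large.
At y = 0.318 m: A R^(2/3) = 0.03777 — too small.
At y = 0.376 m: A R^(2/3) = 0.04769 — matches.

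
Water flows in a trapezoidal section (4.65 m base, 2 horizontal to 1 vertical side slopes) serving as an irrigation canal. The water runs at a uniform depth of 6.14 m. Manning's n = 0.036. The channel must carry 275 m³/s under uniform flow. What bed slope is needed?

S = 0.00189

With bottom width b = 4.65 m and side slope z = 2: A = (b + zy)y = (4.65 + 2×6.14)×6.14 = 104 m²; P = b + 2y√(1+z²) = 4.65 + 2×6.14×2.236 = 32.11 m.
Hydraulic radius R = A/P = 104/32.11 = 3.237 m.
From Manning's equation, S = [nQ / (1 A R^(2/3))]² = [0.036 × 275 / (1 × 104 × 3.237^(2/3))]² = 0.00189.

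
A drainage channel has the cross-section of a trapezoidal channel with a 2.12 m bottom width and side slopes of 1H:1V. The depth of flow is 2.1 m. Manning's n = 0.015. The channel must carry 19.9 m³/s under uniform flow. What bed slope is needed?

S = 0.001

With bottom width b = 2.12 m and side slope z = 1: A = (b + zy)y = (2.12 + 1×2.1)×2.1 = 8.862 m²; P = b + 2y√(1+z²) = 2.12 + 2×2.1×1.414 = 8.06 m.
Hydraulic radius R = A/P = 8.862/8.06 = 1.1 m.
From Manning's equation, S = [nQ / (1 A R^(2/3))]² = [0.015 × 19.9 / (1 × 8.862 × 1.1^(2/3))]² = 0.001.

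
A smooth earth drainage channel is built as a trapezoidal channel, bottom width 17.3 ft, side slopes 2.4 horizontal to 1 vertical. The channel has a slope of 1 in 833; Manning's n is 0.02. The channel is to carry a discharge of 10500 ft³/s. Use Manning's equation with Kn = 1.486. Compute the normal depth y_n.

Manning's equation rearranged: A R^(2/3) = nQ / (1.486·√S) = 0.02 × 10500 / (1.486 × √0.0012) = 4079.
At y = 11.3 ft: A R^(2/3) = 1766 — short.
At y = 18 ft: A R^(2/3) = 4994 — over.
At y = 16.5 ft: A R^(2/3) = 4094 — ≈ 4079.

y_n = 16.5 ft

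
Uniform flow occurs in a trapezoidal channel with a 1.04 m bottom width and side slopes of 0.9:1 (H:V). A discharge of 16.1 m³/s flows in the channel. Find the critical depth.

y_c = 1.81 m

At critical depth, Q² T / (g A³) = 1, i.e. A³/T = Q²/g = 16.1²/9.81 = 26.42.
Try y = 1.39 m: A³/T = 9.117 — too small.
Try y = 2.15 m: A³/T = 53.3 — too large.
Try y = 1.81 m: A³/T = 26.23 — matches.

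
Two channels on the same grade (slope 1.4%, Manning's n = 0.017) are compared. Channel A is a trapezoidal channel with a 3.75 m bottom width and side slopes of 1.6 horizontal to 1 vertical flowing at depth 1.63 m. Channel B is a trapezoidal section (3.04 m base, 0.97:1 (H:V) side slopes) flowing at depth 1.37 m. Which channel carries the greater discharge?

Channel A: With bottom width b = 3.75 m and side slope z = 1.6: A = (b + zy)y = (3.75 + 1.6×1.63)×1.63 = 10.36 m²; P = b + 2y√(1+z²) = 3.75 + 2×1.63×1.887 = 9.901 m. Hydraulic radius R = A/P = 10.36/9.901 = 1.047 m. Q_A = (1/0.017)·10.36·1.047^(2/3)·√0.014 = 74.36 m³/s.
Channel B: With bottom width b = 3.04 m and side slope z = 0.97: A = (b + zy)y = (3.04 + 0.97×1.37)×1.37 = 5.985 m²; P = b + 2y√(1+z²) = 3.04 + 2×1.37×1.393 = 6.857 m. Hydraulic radius R = A/P = 5.985/6.857 = 0.8729 m. Q_B = (1/0.017)·5.985·0.8729^(2/3)·√0.014 = 38.05 m³/s.
Q_A = 74.36 m³/s vs Q_B = 38.05 m³/s, so channel A carries more.

channel A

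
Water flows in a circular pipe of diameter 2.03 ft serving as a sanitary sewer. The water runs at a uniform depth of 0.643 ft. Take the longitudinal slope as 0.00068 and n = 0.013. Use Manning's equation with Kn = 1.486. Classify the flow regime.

subcritical

For a circular section of diameter D = 2.03 ft at depth y = 0.643 ft, the central angle is θ = 2 arccos(1 − 2y/D) = 2.391 rad. Then A = (D²/8)(θ − sin θ) = 0.8804 ft² and P = Dθ/2 = 2.427 ft.
Hydraulic radius R = A/P = 0.8804/2.427 = 0.3627 ft.
V = (1.486/n) R^(2/3) √S = (1.486/0.013) × 0.3627^(2/3) × √0.00068 = 1.516 ft/s. Hydraulic depth D_h = A/T = 0.8804/1.889 = 0.4661 ft.
Froude number Fr = V/√(g·D_h) = 1.516/√(32.2×0.4661) = 0.391, which is less than 1, so the flow is subcritical.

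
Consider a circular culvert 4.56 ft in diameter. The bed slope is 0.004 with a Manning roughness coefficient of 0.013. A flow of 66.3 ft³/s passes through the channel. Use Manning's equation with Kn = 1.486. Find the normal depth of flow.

Manning's equation rearranged: A R^(2/3) = nQ / (1.486·√S) = 0.013 × 66.3 / (1.486 × √0.004) = 9.171.
Trying y = 2.01 ft: A R^(2/3) = 7.156 — too small.
Trying y = 2.32 ft: A R^(2/3) = 9.177 — close enough.

y_n = 2.32 ft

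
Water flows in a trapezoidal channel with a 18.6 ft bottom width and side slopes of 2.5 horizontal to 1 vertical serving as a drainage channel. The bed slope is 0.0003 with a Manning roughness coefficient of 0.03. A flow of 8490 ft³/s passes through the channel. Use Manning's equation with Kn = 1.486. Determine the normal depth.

Manning's equation rearranged: A R^(2/3) = nQ / (1.486·√S) = 0.03 × 8490 / (1.486 × √0.0003) = 9896.
Trying y = 19.5 ft: A R^(2/3) = 6347 — low.
Trying y = 23.6 ft: A R^(2/3) = 9901 — matches.

y_n = 23.6 ft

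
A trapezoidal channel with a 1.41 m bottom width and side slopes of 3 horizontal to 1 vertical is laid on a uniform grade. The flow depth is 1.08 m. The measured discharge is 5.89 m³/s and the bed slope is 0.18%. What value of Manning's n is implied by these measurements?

With bottom width b = 1.41 m and side slope z = 3: A = (b + zy)y = (1.41 + 3×1.08)×1.08 = 5.022 m²; P = b + 2y√(1+z²) = 1.41 + 2×1.08×3.162 = 8.241 m.
Hydraulic radius R = A/P = 5.022/8.241 = 0.6094 m.
Rearranging Manning's equation: n = (1/Q) A R^(2/3) S^(1/2) = (1/5.89) × 5.022 × 0.6094^(2/3) × √0.0018 = 0.026.

n = 0.026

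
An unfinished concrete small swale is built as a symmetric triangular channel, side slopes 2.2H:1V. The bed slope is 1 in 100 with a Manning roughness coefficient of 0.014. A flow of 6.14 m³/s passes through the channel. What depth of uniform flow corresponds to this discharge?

y_n = 0.856 m

Manning's equation rearranged: A R^(2/3) = nQ / (1·√S) = 0.014 × 6.14 / (√0.01) = 0.8596.
At y = 0.963 m: A R^(2/3) = 1.177 — high.
At y = 0.745 m: A R^(2/3) = 0.5938 — low.
At y = 0.856 m: A R^(2/3) = 0.86 — ≈ 0.8596.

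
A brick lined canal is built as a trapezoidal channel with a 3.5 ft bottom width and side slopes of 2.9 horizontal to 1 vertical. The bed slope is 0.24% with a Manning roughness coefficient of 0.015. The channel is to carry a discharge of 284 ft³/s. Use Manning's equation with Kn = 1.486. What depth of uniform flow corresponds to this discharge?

y_n = 3.17 ft

Manning's equation rearranged: A R^(2/3) = nQ / (1.486·√S) = 0.015 × 284 / (1.486 × √0.0024) = 58.52.
Try y = 3.78 ft: A R^(2/3) = 88.16 — high.
Try y = 2.71 ft: A R^(2/3) = 40.86 — low.
Try y = 3.17 ft: A R^(2/3) = 58.51 — ≈ 58.52.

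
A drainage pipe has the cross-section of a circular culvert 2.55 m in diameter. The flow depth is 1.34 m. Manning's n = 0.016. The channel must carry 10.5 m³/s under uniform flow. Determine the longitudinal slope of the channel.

S = 0.00668

For a circular section of diameter D = 2.55 m at depth y = 1.34 m, the central angle is θ = 2 arccos(1 − 2y/D) = 3.244 rad. Then A = (D²/8)(θ − sin θ) = 2.719 m² and P = Dθ/2 = 4.136 m.
Hydraulic radius R = A/P = 2.719/4.136 = 0.6575 m.
From Manning's equation, S = [nQ / (1 A R^(2/3))]² = [0.016 × 10.5 / (1 × 2.719 × 0.6575^(2/3))]² = 0.00668.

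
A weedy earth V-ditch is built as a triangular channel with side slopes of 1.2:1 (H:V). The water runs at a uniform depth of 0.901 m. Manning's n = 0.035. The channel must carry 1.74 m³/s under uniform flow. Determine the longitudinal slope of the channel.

For a triangular section with side slope z = 1.2: A = zy² = 1.2×0.901² = 0.9742 m²; P = 2y√(1+z²) = 2×0.901×1.562 = 2.815 m.
Hydraulic radius R = A/P = 0.9742/2.815 = 0.3461 m.
From Manning's equation, S = [nQ / (1 A R^(2/3))]² = [0.035 × 1.74 / (1 × 0.9742 × 0.3461^(2/3))]² = 0.0161.

S = 0.0161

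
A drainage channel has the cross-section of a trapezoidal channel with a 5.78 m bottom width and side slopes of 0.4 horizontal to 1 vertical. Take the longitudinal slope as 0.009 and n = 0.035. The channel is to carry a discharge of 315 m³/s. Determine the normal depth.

y_n = 6.82 m

Manning's equation rearranged: A R^(2/3) = nQ / (1·√S) = 0.035 × 315 / (√0.009) = 116.2.
At y = 4.94 m: A R^(2/3) = 67.4 — too small.
At y = 7.89 m: A R^(2/3) = 149.8 — too large.
At y = 6.82 m: A R^(2/3) = 116.2 — close enough.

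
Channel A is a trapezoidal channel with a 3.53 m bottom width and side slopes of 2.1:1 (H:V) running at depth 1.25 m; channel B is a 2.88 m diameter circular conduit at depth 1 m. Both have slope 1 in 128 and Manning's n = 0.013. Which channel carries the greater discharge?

Channel A: With bottom width b = 3.53 m and side slope z = 2.1: A = (b + zy)y = (3.53 + 2.1×1.25)×1.25 = 7.694 m²; P = b + 2y√(1+z²) = 3.53 + 2×1.25×2.326 = 9.345 m. Hydraulic radius R = A/P = 7.694/9.345 = 0.8233 m. Q_A = (1/0.013)·7.694·0.8233^(2/3)·√0.007812 = 45.95 m³/s.
Channel B: For a circular section of diameter D = 2.88 m at depth y = 1 m, the central angle is θ = 2 arccos(1 − 2y/D) = 2.521 rad. Then A = (D²/8)(θ − sin θ) = 2.01 m² and P = Dθ/2 = 3.63 m. Hydraulic radius R = A/P = 2.01/3.63 = 0.5538 m. Q_B = (1/0.013)·2.01·0.5538^(2/3)·√0.007812 = 9.216 m³/s.
Q_A = 45.95 m³/s vs Q_B = 9.216 m³/s, so channel A carries more.

channel A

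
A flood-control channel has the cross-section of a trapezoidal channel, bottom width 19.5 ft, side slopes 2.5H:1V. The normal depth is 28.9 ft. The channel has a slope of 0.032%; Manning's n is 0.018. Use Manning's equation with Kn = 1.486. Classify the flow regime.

subcritical

With bottom width b = 19.5 ft and side slope z = 2.5: A = (b + zy)y = (19.5 + 2.5×28.9)×28.9 = 2652 ft²; P = b + 2y√(1+z²) = 19.5 + 2×28.9×2.693 = 175.1 ft.
Hydraulic radius R = A/P = 2652/175.1 = 15.14 ft.
V = (1.486/n) R^(2/3) √S = (1.486/0.018) × 15.14^(2/3) × √0.00032 = 9.038 ft/s. Hydraulic depth D_h = A/T = 2652/164 = 16.17 ft.
Froude number Fr = V/√(g·D_h) = 9.038/√(32.2×16.17) = 0.396, which is less than 1, so the flow is subcritical.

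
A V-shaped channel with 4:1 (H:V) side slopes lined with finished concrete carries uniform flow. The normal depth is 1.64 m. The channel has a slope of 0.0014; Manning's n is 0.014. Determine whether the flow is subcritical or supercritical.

For a triangular section with side slope z = 4: A = zy² = 4×1.64² = 10.76 m²; P = 2y√(1+z²) = 2×1.64×4.123 = 13.52 m.
Hydraulic radius R = A/P = 10.76/13.52 = 0.7955 m.
V = (1/n) R^(2/3) √S = (1/0.014) × 0.7955^(2/3) × √0.0014 = 2.295 m/s. Hydraulic depth D_h = A/T = 10.76/13.12 = 0.82 m.
Froude number Fr = V/√(g·D_h) = 2.295/√(9.81×0.82) = 0.809, which is less than 1, so the flow is subcritical.

subcritical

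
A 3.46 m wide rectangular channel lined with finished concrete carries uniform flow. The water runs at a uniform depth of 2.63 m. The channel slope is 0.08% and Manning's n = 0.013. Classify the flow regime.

subcritical

Flow area A = b·y = 3.46 × 2.63 = 9.1 m². Wetted perimeter P = b + 2y = 3.46 + 2×2.63 = 8.72 m.
Hydraulic radius R = A/P = 9.1/8.72 = 1.044 m.
V = (1/n) R^(2/3) √S = (1/0.013) × 1.044^(2/3) × √0.0008 = 2.238 m/s. Hydraulic depth D_h = A/T = 9.1/3.46 = 2.63 m.
Froude number Fr = V/√(g·D_h) = 2.238/√(9.81×2.63) = 0.441, which is less than 1, so the flow is subcritical.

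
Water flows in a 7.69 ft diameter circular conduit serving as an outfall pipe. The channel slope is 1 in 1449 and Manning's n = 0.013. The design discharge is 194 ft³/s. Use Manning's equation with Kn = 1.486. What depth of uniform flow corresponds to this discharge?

y_n = 5.7 ft

Manning's equation rearranged: A R^(2/3) = nQ / (1.486·√S) = 0.013 × 194 / (1.486 × √0.0006901) = 64.6.
Try y = 6.61 ft: A R^(2/3) = 74.59 — too large.
Try y = 5.7 ft: A R^(2/3) = 64.58 — close enough.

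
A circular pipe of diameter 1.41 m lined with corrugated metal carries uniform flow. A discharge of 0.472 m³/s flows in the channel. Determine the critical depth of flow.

At critical depth, Q² T / (g A³) = 1, i.e. A³/T = Q²/g = 0.472²/9.81 = 0.02271.
At y = 0.425 m: A³/T = 0.04819 — high.
At y = 0.248 m: A³/T = 0.005885 — low.
At y = 0.35 m: A³/T = 0.02266 — matches.

y_c = 0.35 m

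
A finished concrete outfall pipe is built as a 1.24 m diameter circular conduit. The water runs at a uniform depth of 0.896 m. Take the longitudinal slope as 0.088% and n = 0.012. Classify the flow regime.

subcritical

For a circular section of diameter D = 1.24 m at depth y = 0.896 m, the central angle is θ = 2 arccos(1 − 2y/D) = 4.064 rad. Then A = (D²/8)(θ − sin θ) = 0.9344 m² and P = Dθ/2 = 2.52 m.
Hydraulic radius R = A/P = 0.9344/2.52 = 0.3708 m.
V = (1/n) R^(2/3) √S = (1/0.012) × 0.3708^(2/3) × √0.00088 = 1.276 m/s. Hydraulic depth D_h = A/T = 0.9344/1.11 = 0.8415 m.
Froude number Fr = V/√(g·D_h) = 1.276/√(9.81×0.8415) = 0.444, which is less than 1, so the flow is subcritical.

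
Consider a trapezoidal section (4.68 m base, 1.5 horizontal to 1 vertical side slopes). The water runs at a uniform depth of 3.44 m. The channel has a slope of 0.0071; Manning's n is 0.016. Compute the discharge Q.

Q = 281 m³/s

With bottom width b = 4.68 m and side slope z = 1.5: A = (b + zy)y = (4.68 + 1.5×3.44)×3.44 = 33.85 m²; P = b + 2y√(1+z²) = 4.68 + 2×3.44×1.803 = 17.08 m.
Hydraulic radius R = A/P = 33.85/17.08 = 1.981 m.
Manning's equation: Q = (1/n) A R^(2/3) S^(1/2) = (1/0.016) × 33.85 × 1.981^(2/3) × 0.0071^(1/2) = 281 m³/s.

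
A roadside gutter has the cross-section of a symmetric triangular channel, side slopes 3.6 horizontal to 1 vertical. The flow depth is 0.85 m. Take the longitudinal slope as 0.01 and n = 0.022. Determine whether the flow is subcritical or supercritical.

supercritical

For a triangular section with side slope z = 3.6: A = zy² = 3.6×0.85² = 2.601 m²; P = 2y√(1+z²) = 2×0.85×3.736 = 6.352 m.
Hydraulic radius R = A/P = 2.601/6.352 = 0.4095 m.
V = (1/n) R^(2/3) √S = (1/0.022) × 0.4095^(2/3) × √0.01 = 2.507 m/s. Hydraulic depth D_h = A/T = 2.601/6.12 = 0.425 m.
Froude number Fr = V/√(g·D_h) = 2.507/√(9.81×0.425) = 1.23, which is greater than 1, so the flow is supercritical.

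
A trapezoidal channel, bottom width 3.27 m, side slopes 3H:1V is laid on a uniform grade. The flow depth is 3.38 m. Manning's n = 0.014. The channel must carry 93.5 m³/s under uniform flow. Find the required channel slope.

With bottom width b = 3.27 m and side slope z = 3: A = (b + zy)y = (3.27 + 3×3.38)×3.38 = 45.33 m²; P = b + 2y√(1+z²) = 3.27 + 2×3.38×3.162 = 24.65 m.
Hydraulic radius R = A/P = 45.33/24.65 = 1.839 m.
From Manning's equation, S = [nQ / (1 A R^(2/3))]² = [0.014 × 93.5 / (1 × 45.33 × 1.839^(2/3))]² = 0.00037.

S = 0.00037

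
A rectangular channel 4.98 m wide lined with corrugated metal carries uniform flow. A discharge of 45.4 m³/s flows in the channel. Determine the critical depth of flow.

y_c = 2.04 m

For a rectangular channel, critical depth y_c = (q²/g)^(1/3) where q = Q/b = 45.4/4.98 = 9.116 m²/s.
So y_c = (9.116²/9.81)^(1/3) = 2.04 m.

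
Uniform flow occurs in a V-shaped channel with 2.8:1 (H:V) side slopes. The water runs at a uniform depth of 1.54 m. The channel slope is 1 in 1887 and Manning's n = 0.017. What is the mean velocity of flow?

For a triangular section with side slope z = 2.8: A = zy² = 2.8×1.54² = 6.64 m²; P = 2y√(1+z²) = 2×1.54×2.973 = 9.157 m.
Hydraulic radius R = A/P = 6.64/9.157 = 0.7251 m.
From Manning's equation, V = (1/n) R^(2/3) S^(1/2) = (1/0.017) × 0.7251^(2/3) × 0.0005299^(1/2) = 1.09 m/s.

V = 1.09 m/s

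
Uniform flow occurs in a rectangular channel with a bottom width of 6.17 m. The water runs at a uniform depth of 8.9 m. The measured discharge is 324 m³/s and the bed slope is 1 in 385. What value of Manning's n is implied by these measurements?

n = 0.015

Flow area A = b·y = 6.17 × 8.9 = 54.91 m². Wetted perimeter P = b + 2y = 6.17 + 2×8.9 = 23.97 m.
Hydraulic radius R = A/P = 54.91/23.97 = 2.291 m.
Rearranging Manning's equation: n = (1/Q) A R^(2/3) S^(1/2) = (1/324) × 54.91 × 2.291^(2/3) × √0.002597 = 0.015.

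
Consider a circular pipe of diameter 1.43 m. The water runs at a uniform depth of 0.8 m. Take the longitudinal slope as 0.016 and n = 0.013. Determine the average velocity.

For a circular section of diameter D = 1.43 m at depth y = 0.8 m, the central angle is θ = 2 arccos(1 − 2y/D) = 3.38 rad. Then A = (D²/8)(θ − sin θ) = 0.9243 m² and P = Dθ/2 = 2.417 m.
Hydraulic radius R = A/P = 0.9243/2.417 = 0.3825 m.
From Manning's equation, V = (1/n) R^(2/3) S^(1/2) = (1/0.013) × 0.3825^(2/3) × 0.016^(1/2) = 5.13 m/s.

V = 5.13 m/s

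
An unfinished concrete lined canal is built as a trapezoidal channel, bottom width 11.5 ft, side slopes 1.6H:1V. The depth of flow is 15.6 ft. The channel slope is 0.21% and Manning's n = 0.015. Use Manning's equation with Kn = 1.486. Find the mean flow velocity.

V = 18.3 ft/s

With bottom width b = 11.5 ft and side slope z = 1.6: A = (b + zy)y = (11.5 + 1.6×15.6)×15.6 = 568.8 ft²; P = b + 2y√(1+z²) = 11.5 + 2×15.6×1.887 = 70.37 ft.
Hydraulic radius R = A/P = 568.8/70.37 = 8.083 ft.
From Manning's equation, V = (1.486/n) R^(2/3) S^(1/2) = (1.486/0.015) × 8.083^(2/3) × 0.0021^(1/2) = 18.3 ft/s.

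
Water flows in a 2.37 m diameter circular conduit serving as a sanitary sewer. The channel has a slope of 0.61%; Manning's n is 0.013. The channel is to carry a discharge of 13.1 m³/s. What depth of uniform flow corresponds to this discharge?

Manning's equation rearranged: A R^(2/3) = nQ / (1·√S) = 0.013 × 13.1 / (√0.0061) = 2.18.
Trying y = 1.74 m: A R^(2/3) = 2.767 — over.
Trying y = 1.46 m: A R^(2/3) = 2.176 — close enough.

y_n = 1.46 m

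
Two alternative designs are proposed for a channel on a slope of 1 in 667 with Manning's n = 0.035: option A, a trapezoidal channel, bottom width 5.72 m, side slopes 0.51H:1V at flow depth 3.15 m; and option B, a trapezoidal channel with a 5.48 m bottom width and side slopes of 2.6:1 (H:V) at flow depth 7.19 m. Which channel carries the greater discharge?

Channel A: With bottom width b = 5.72 m and side slope z = 0.51: A = (b + zy)y = (5.72 + 0.51×3.15)×3.15 = 23.08 m²; P = b + 2y√(1+z²) = 5.72 + 2×3.15×1.123 = 12.79 m. Hydraulic radius R = A/P = 23.08/12.79 = 1.804 m. Q_A = (1/0.035)·23.08·1.804^(2/3)·√0.001499 = 37.84 m³/s.
Channel B: With bottom width b = 5.48 m and side slope z = 2.6: A = (b + zy)y = (5.48 + 2.6×7.19)×7.19 = 173.8 m²; P = b + 2y√(1+z²) = 5.48 + 2×7.19×2.786 = 45.54 m. Hydraulic radius R = A/P = 173.8/45.54 = 3.817 m. Q_B = (1/0.035)·173.8·3.817^(2/3)·√0.001499 = 469.6 m³/s.
Q_A = 37.84 m³/s vs Q_B = 469.6 m³/s, so channel B carries more.

channel B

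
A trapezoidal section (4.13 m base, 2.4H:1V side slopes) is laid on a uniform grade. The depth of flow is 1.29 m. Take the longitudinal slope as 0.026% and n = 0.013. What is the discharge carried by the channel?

Q = 10.5 m³/s

With bottom width b = 4.13 m and side slope z = 2.4: A = (b + zy)y = (4.13 + 2.4×1.29)×1.29 = 9.322 m²; P = b + 2y√(1+z²) = 4.13 + 2×1.29×2.6 = 10.84 m.
Hydraulic radius R = A/P = 9.322/10.84 = 0.8601 m.
Manning's equation: Q = (1/n) A R^(2/3) S^(1/2) = (1/0.013) × 9.322 × 0.8601^(2/3) × 0.00026^(1/2) = 10.5 m³/s.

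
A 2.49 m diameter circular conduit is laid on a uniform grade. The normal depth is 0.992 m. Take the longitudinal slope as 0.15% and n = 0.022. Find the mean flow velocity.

V = 1.16 m/s

For a circular section of diameter D = 2.49 m at depth y = 0.992 m, the central angle is θ = 2 arccos(1 − 2y/D) = 2.732 rad. Then A = (D²/8)(θ − sin θ) = 1.809 m² and P = Dθ/2 = 3.402 m.
Hydraulic radius R = A/P = 1.809/3.402 = 0.5318 m.
From Manning's equation, V = (1/n) R^(2/3) S^(1/2) = (1/0.022) × 0.5318^(2/3) × 0.0015^(1/2) = 1.16 m/s.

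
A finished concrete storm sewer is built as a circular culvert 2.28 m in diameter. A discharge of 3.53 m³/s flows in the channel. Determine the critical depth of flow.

y_c = 0.861 m

At critical depth, Q² T / (g A³) = 1, i.e. A³/T = Q²/g = 3.53²/9.81 = 1.27.
Try y = 0.609 m: A³/T = 0.3332 — too small.
Try y = 1.05 m: A³/T = 2.725 — too large.
Try y = 0.861 m: A³/T = 1.273 — ≈ 1.27.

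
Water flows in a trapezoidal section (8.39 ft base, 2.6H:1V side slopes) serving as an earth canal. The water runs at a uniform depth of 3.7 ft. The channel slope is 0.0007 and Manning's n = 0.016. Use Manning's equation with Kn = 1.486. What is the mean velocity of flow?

V = 4.28 ft/s

With bottom width b = 8.39 ft and side slope z = 2.6: A = (b + zy)y = (8.39 + 2.6×3.7)×3.7 = 66.64 ft²; P = b + 2y√(1+z²) = 8.39 + 2×3.7×2.786 = 29 ft.
Hydraulic radius R = A/P = 66.64/29 = 2.298 ft.
From Manning's equation, V = (1.486/n) R^(2/3) S^(1/2) = (1.486/0.016) × 2.298^(2/3) × 0.0007^(1/2) = 4.28 ft/s.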